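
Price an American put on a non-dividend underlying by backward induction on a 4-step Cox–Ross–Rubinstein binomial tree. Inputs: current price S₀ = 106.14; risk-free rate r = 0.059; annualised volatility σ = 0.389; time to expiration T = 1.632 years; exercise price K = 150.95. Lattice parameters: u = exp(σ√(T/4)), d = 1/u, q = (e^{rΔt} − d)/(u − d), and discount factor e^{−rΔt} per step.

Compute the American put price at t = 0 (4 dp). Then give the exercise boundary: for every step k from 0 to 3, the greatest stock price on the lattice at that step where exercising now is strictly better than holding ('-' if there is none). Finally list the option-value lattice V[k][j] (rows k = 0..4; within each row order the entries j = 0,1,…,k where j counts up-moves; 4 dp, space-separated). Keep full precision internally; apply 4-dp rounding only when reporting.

Δt=0.40800  u=1.28207  d=0.77999  q=0.48673  discount=0.97622
step 4 (expiry): payoffs max(K−S,0) = 111.6641 86.3760 44.8100 0.0000 0.0000
step 3: (k=3,j=0): S=50.3671, (K−S)⁺=100.5829, hold=96.9926 ⇒ V=100.5829 exercise | (k=3,j=1): S=82.7882, (K−S)⁺=68.1618, hold=64.5715 ⇒ V=68.1618 exercise | (k=3,j=2): S=136.0785, (K−S)⁺=14.8715, hold=22.4528 ⇒ V=22.4528 continue | (k=3,j=3): S=223.6716, (K−S)⁺=0.0000, hold=0.0000 ⇒ V=0.0000 continue  boundary S*=82.7882
step 2: (k=2,j=0): S=64.5740, (K−S)⁺=86.3760, hold=82.7857 ⇒ V=86.3760 exercise | (k=2,j=1): S=106.1400, (K−S)⁺=44.8100, hold=44.8220 ⇒ V=44.8220 continue | (k=2,j=2): S=174.4618, (K−S)⁺=0.0000, hold=11.2503 ⇒ V=11.2503 continue  boundary S*=64.5740
step 1: (k=1,j=0): S=82.7882, (K−S)⁺=68.1618, hold=64.5772 ⇒ V=68.1618 exercise | (k=1,j=1): S=136.0785, (K−S)⁺=14.8715, hold=27.8043 ⇒ V=27.8043 continue  boundary S*=82.7882
step 0: (k=0,j=0): S=106.1400, (K−S)⁺=44.8100, hold=47.3648 ⇒ V=47.3648 continue  boundary S*=-

price = 47.3648
boundary = - 82.7882 64.5740 82.7882
tree:
47.3648
68.1618 27.8043
86.3760 44.8220 11.2503
100.5829 68.1618 22.4528 0.0000
111.6641 86.3760 44.8100 0.0000 0.0000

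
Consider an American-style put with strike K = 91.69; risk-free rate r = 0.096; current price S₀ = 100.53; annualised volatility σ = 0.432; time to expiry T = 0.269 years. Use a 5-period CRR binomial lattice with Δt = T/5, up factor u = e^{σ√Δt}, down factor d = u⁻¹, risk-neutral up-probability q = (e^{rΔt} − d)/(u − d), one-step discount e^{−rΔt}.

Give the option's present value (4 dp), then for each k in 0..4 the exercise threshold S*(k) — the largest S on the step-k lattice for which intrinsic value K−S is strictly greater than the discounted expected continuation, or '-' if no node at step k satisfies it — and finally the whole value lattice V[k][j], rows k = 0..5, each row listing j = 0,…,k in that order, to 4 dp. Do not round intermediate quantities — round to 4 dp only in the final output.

price = 3.9747
boundary = - - - 74.4294 82.2738
tree:
3.9747
6.7089 1.2900
10.9944 2.5058 0.0913
17.2606 4.8610 0.1838 0.0000
24.3571 9.4162 0.3700 0.0000 0.0000
30.7769 17.2606 0.7450 0.0000 0.0000 0.0000

Δt=0.05380, u=1.10539, d=0.90465, q=0.50077, disc=e^(-rΔt)=0.99485
k=5 terminal: V=max(K-S,0) → 30.7769 17.2606 0.7450 0.0000 0.0000 0.0000
k=4: j=0 S=67.3329 intr=24.3571 cont=23.8847 V=24.3571[EX]; j=1 S=82.2738 intr=9.4162 cont=8.9438 V=9.4162[EX]; j=2 S=100.5300 intr=0.0000 cont=0.3700 V=0.3700[hold]; j=3 S=122.8372 intr=0.0000 cont=0.0000 V=0.0000[hold]; j=4 S=150.0942 intr=0.0000 cont=0.0000 V=0.0000[hold]  S*(4)=82.2738
k=3: j=0 S=74.4294 intr=17.2606 cont=16.7882 V=17.2606[EX]; j=1 S=90.9450 intr=0.7450 cont=4.8610 V=4.8610[hold]; j=2 S=111.1252 intr=0.0000 cont=0.1838 V=0.1838[hold]; j=3 S=135.7834 intr=0.0000 cont=0.0000 V=0.0000[hold]  S*(3)=74.4294
k=2: j=0 S=82.2738 intr=9.4162 cont=10.9944 V=10.9944[hold]; j=1 S=100.5300 intr=0.0000 cont=2.5058 V=2.5058[hold]; j=2 S=122.8372 intr=0.0000 cont=0.0913 V=0.0913[hold]  S*(2)=-
k=1: j=0 S=90.9450 intr=0.7450 cont=6.7089 V=6.7089[hold]; j=1 S=111.1252 intr=0.0000 cont=1.2900 V=1.2900[hold]  S*(1)=-
k=0: j=0 S=100.5300 intr=0.0000 cont=3.9747 V=3.9747[hold]  S*(0)=-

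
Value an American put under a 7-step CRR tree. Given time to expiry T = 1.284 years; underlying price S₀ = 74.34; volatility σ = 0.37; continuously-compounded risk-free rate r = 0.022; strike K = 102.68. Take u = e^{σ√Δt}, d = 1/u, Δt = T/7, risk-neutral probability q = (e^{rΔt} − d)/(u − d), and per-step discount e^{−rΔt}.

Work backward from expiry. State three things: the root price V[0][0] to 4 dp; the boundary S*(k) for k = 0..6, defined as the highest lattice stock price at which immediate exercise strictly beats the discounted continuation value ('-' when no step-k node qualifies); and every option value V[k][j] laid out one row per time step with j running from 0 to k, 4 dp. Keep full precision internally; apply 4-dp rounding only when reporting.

Δt=0.18343, u=1.17171, d=0.85345, q=0.47317, disc=e^(-rΔt)=0.99597
k=7 terminal: V=max(K-S,0) → 78.1624 69.0196 56.4674 39.2344 15.5750 0.0000 0.0000 0.0000
k=6: j=0 S=28.7275 intr=73.9525 cont=73.5390 V=73.9525[EX]; j=1 S=39.4402 intr=63.2398 cont=62.8262 V=63.2398[EX]; j=2 S=54.1478 intr=48.5322 cont=48.1187 V=48.5322[EX]; j=3 S=74.3400 intr=28.3400 cont=27.9265 V=28.3400[EX]; j=4 S=102.0620 intr=0.6180 cont=8.1723 V=8.1723[hold]; j=5 S=140.1218 intr=0.0000 cont=0.0000 V=0.0000[hold]; j=6 S=192.3744 intr=0.0000 cont=0.0000 V=0.0000[hold]  S*(6)=74.3400
k=5: j=0 S=33.6604 intr=69.0196 cont=68.6061 V=69.0196[EX]; j=1 S=46.2126 intr=56.4674 cont=56.0539 V=56.4674[EX]; j=2 S=63.4456 intr=39.2344 cont=38.8208 V=39.2344[EX]; j=3 S=87.1050 intr=15.5750 cont=18.7215 V=18.7215[hold]; j=4 S=119.5872 intr=0.0000 cont=4.2881 V=4.2881[hold]; j=5 S=164.1823 intr=0.0000 cont=0.0000 V=0.0000[hold]  S*(5)=63.4456
k=4: j=0 S=39.4402 intr=63.2398 cont=62.8262 V=63.2398[EX]; j=1 S=54.1478 intr=48.5322 cont=48.1187 V=48.5322[EX]; j=2 S=74.3400 intr=28.3400 cont=29.4093 V=29.4093[hold]; j=3 S=102.0620 intr=0.6180 cont=11.8441 V=11.8441[hold]; j=4 S=140.1218 intr=0.0000 cont=2.2500 V=2.2500[hold]  S*(4)=54.1478
k=3: j=0 S=46.2126 intr=56.4674 cont=56.0539 V=56.4674[EX]; j=1 S=63.4456 intr=39.2344 cont=39.3248 V=39.3248[hold]; j=2 S=87.1050 intr=15.5750 cont=21.0130 V=21.0130[hold]; j=3 S=119.5872 intr=0.0000 cont=7.2750 V=7.2750[hold]  S*(3)=46.2126
k=2: j=0 S=54.1478 intr=48.5322 cont=48.1613 V=48.5322[EX]; j=1 S=74.3400 intr=28.3400 cont=30.5367 V=30.5367[hold]; j=2 S=102.0620 intr=0.6180 cont=14.4541 V=14.4541[hold]  S*(2)=54.1478
k=1: j=0 S=63.4456 intr=39.2344 cont=39.8561 V=39.8561[hold]; j=1 S=87.1050 intr=15.5750 cont=22.8346 V=22.8346[hold]  S*(1)=-
k=0: j=0 S=74.3400 intr=28.3400 cont=31.6739 V=31.6739[hold]  S*(0)=-

price = 31.6739
boundary = - - 54.1478 46.2126 54.1478 63.4456 74.3400
tree:
31.6739
39.8561 22.8346
48.5322 30.5367 14.4541
56.4674 39.3248 21.0130 7.2750
63.2398 48.5322 29.4093 11.8441 2.2500
69.0196 56.4674 39.2344 18.7215 4.2881 0.0000
73.9525 63.2398 48.5322 28.3400 8.1723 0.0000 0.0000
78.1624 69.0196 56.4674 39.2344 15.5750 0.0000 0.0000 0.0000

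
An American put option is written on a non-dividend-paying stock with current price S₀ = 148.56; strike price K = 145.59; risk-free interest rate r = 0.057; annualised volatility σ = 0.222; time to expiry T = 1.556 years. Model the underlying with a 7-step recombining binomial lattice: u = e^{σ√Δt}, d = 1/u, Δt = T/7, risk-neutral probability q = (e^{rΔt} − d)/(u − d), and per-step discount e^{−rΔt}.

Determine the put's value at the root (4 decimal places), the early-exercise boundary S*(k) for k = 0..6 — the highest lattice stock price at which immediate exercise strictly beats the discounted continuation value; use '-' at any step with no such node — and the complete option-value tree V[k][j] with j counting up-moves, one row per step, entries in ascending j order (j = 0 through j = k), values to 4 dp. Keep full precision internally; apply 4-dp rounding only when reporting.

price = 10.5579
boundary = - - - 108.5259 120.5007 108.5259 120.5007
tree:
10.5579
16.6313 5.5236
25.3253 9.4610 2.2284
37.0641 15.7124 4.2458 0.5257
47.8489 25.0893 7.9259 1.1440 0.0000
57.5620 37.0641 14.3888 2.4898 0.0000 0.0000
66.3098 47.8489 25.0893 5.4188 0.0000 0.0000 0.0000
74.1883 57.5620 37.0641 11.7932 0.0000 0.0000 0.0000 0.0000

params: Δt=0.22229 u=1.11034 d=0.90062 q=0.53466 e^(-rΔt)=0.98741
t_7 payoffs: 74.1883 57.5620 37.0641 11.7932 0.0000 0.0000 0.0000 0.0000
t_6: node(6,0) S=79.2802 payoff=66.3098 vs cont=64.4768 → 66.3098 [stop]  node(6,1) S=97.7411 payoff=47.8489 vs cont=46.0159 → 47.8489 [stop]  node(6,2) S=120.5007 payoff=25.0893 vs cont=23.2563 → 25.0893 [stop]  node(6,3) S=148.5600 payoff=0.0000 vs cont=5.4188 → 5.4188 [wait]  node(6,4) S=183.1531 payoff=0.0000 vs cont=0.0000 → 0.0000 [wait]  node(6,5) S=225.8014 payoff=0.0000 vs cont=0.0000 → 0.0000 [wait]  node(6,6) S=278.3807 payoff=0.0000 vs cont=0.0000 → 0.0000 [wait]  ⇒ S*(6)=120.5007
t_5: node(5,0) S=88.0280 payoff=57.5620 vs cont=55.7290 → 57.5620 [stop]  node(5,1) S=108.5259 payoff=37.0641 vs cont=35.2311 → 37.0641 [stop]  node(5,2) S=133.7968 payoff=11.7932 vs cont=14.3888 → 14.3888 [wait]  node(5,3) S=164.9522 payoff=0.0000 vs cont=2.4898 → 2.4898 [wait]  node(5,4) S=203.3623 payoff=0.0000 vs cont=0.0000 → 0.0000 [wait]  node(5,5) S=250.7165 payoff=0.0000 vs cont=0.0000 → 0.0000 [wait]  ⇒ S*(5)=108.5259
t_4: node(4,0) S=97.7411 payoff=47.8489 vs cont=46.0159 → 47.8489 [stop]  node(4,1) S=120.5007 payoff=25.0893 vs cont=24.6266 → 25.0893 [stop]  node(4,2) S=148.5600 payoff=0.0000 vs cont=7.9259 → 7.9259 [wait]  node(4,3) S=183.1531 payoff=0.0000 vs cont=1.1440 → 1.1440 [wait]  node(4,4) S=225.8014 payoff=0.0000 vs cont=0.0000 → 0.0000 [wait]  ⇒ S*(4)=120.5007
t_3: node(3,0) S=108.5259 payoff=37.0641 vs cont=35.2311 → 37.0641 [stop]  node(3,1) S=133.7968 payoff=11.7932 vs cont=15.7124 → 15.7124 [wait]  node(3,2) S=164.9522 payoff=0.0000 vs cont=4.2458 → 4.2458 [wait]  node(3,3) S=203.3623 payoff=0.0000 vs cont=0.5257 → 0.5257 [wait]  ⇒ S*(3)=108.5259
t_2: node(2,0) S=120.5007 payoff=25.0893 vs cont=25.3253 → 25.3253 [wait]  node(2,1) S=148.5600 payoff=0.0000 vs cont=9.4610 → 9.4610 [wait]  node(2,2) S=183.1531 payoff=0.0000 vs cont=2.2284 → 2.2284 [wait]  ⇒ S*(2)=-
t_1: node(1,0) S=133.7968 payoff=11.7932 vs cont=16.6313 → 16.6313 [wait]  node(1,1) S=164.9522 payoff=0.0000 vs cont=5.5236 → 5.5236 [wait]  ⇒ S*(1)=-
t_0: node(0,0) S=148.5600 payoff=0.0000 vs cont=10.5579 → 10.5579 [wait]  ⇒ S*(0)=-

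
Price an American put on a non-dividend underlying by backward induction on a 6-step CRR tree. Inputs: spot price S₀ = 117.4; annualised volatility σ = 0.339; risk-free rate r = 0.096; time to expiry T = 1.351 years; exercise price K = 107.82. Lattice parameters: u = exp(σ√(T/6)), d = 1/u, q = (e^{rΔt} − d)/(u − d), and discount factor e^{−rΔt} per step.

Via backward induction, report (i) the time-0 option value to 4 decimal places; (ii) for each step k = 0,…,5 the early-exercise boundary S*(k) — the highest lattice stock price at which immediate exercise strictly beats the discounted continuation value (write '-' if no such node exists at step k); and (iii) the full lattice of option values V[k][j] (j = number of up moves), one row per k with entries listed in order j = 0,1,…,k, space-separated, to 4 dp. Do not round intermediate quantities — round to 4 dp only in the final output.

price = 8.6347
boundary = - - - 72.4577 85.1032 72.4577
tree:
8.6347
14.3710 3.8542
23.0682 7.1759 1.0385
35.3623 13.0115 2.2459 0.0000
46.1288 22.7168 4.8571 0.0000 0.0000
55.2955 35.3623 10.5042 0.0000 0.0000 0.0000
63.1001 46.1288 22.7168 0.0000 0.0000 0.0000 0.0000

Δt=0.22517, u=1.17452, d=0.85141, q=0.52750, disc=e^(-rΔt)=0.97862
k=6 terminal: V=max(K-S,0) → 63.1001 46.1288 22.7168 0.0000 0.0000 0.0000 0.0000
k=5: j=0 S=52.5245 intr=55.2955 cont=52.9899 V=55.2955[EX]; j=1 S=72.4577 intr=35.3623 cont=33.0567 V=35.3623[EX]; j=2 S=99.9555 intr=7.8645 cont=10.5042 V=10.5042[hold]; j=3 S=137.8889 intr=0.0000 cont=0.0000 V=0.0000[hold]; j=4 S=190.2180 intr=0.0000 cont=0.0000 V=0.0000[hold]; j=5 S=262.4062 intr=0.0000 cont=0.0000 V=0.0000[hold]  S*(5)=72.4577
k=4: j=0 S=61.6912 intr=46.1288 cont=43.8232 V=46.1288[EX]; j=1 S=85.1032 intr=22.7168 cont=21.7739 V=22.7168[EX]; j=2 S=117.4000 intr=0.0000 cont=4.8571 V=4.8571[hold]; j=3 S=161.9536 intr=0.0000 cont=0.0000 V=0.0000[hold]; j=4 S=223.4153 intr=0.0000 cont=0.0000 V=0.0000[hold]  S*(4)=85.1032
k=3: j=0 S=72.4577 intr=35.3623 cont=33.0567 V=35.3623[EX]; j=1 S=99.9555 intr=7.8645 cont=13.0115 V=13.0115[hold]; j=2 S=137.8889 intr=0.0000 cont=2.2459 V=2.2459[hold]; j=3 S=190.2180 intr=0.0000 cont=0.0000 V=0.0000[hold]  S*(3)=72.4577
k=2: j=0 S=85.1032 intr=22.7168 cont=23.0682 V=23.0682[hold]; j=1 S=117.4000 intr=0.0000 cont=7.1759 V=7.1759[hold]; j=2 S=161.9536 intr=0.0000 cont=1.0385 V=1.0385[hold]  S*(2)=-
k=1: j=0 S=99.9555 intr=7.8645 cont=14.3710 V=14.3710[hold]; j=1 S=137.8889 intr=0.0000 cont=3.8542 V=3.8542[hold]  S*(1)=-
k=0: j=0 S=117.4000 intr=0.0000 cont=8.6347 V=8.6347[hold]  S*(0)=-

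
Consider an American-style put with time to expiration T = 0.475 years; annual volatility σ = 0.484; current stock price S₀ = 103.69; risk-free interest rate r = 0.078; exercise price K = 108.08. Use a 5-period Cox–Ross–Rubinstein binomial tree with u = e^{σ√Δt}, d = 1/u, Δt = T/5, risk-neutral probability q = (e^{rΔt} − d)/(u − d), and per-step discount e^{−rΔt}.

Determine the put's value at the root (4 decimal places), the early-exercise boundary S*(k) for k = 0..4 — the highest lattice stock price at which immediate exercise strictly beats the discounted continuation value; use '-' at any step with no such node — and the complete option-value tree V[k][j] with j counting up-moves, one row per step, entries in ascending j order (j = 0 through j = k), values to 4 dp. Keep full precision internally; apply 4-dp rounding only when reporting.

price = 14.9176
boundary = - - - 66.2787 76.9417
tree:
14.9176
22.0210 7.6806
31.1610 12.7525 2.4682
41.8013 20.4553 4.8528 0.0000
50.9865 31.1383 9.5414 0.0000 0.0000
58.8988 41.8013 18.7599 0.0000 0.0000 0.0000

Δt=0.09500, u=1.16088, d=0.86142, q=0.48761, disc=e^(-rΔt)=0.99262
k=5 terminal: V=max(K-S,0) → 58.8988 41.8013 18.7599 0.0000 0.0000 0.0000
k=4: j=0 S=57.0935 intr=50.9865 cont=50.1886 V=50.9865[EX]; j=1 S=76.9417 intr=31.1383 cont=30.3404 V=31.1383[EX]; j=2 S=103.6900 intr=4.3900 cont=9.5414 V=9.5414[hold]; j=3 S=139.7372 intr=0.0000 cont=0.0000 V=0.0000[hold]; j=4 S=188.3159 intr=0.0000 cont=0.0000 V=0.0000[hold]  S*(4)=76.9417
k=3: j=0 S=66.2787 intr=41.8013 cont=41.0033 V=41.8013[EX]; j=1 S=89.3201 intr=18.7599 cont=20.4553 V=20.4553[hold]; j=2 S=120.3717 intr=0.0000 cont=4.8528 V=4.8528[hold]; j=3 S=162.2182 intr=0.0000 cont=0.0000 V=0.0000[hold]  S*(3)=66.2787
k=2: j=0 S=76.9417 intr=31.1383 cont=31.1610 V=31.1610[hold]; j=1 S=103.6900 intr=4.3900 cont=12.7525 V=12.7525[hold]; j=2 S=139.7372 intr=0.0000 cont=2.4682 V=2.4682[hold]  S*(2)=-
k=1: j=0 S=89.3201 intr=18.7599 cont=22.0210 V=22.0210[hold]; j=1 S=120.3717 intr=0.0000 cont=7.6806 V=7.6806[hold]  S*(1)=-
k=0: j=0 S=103.6900 intr=4.3900 cont=14.9176 V=14.9176[hold]  S*(0)=-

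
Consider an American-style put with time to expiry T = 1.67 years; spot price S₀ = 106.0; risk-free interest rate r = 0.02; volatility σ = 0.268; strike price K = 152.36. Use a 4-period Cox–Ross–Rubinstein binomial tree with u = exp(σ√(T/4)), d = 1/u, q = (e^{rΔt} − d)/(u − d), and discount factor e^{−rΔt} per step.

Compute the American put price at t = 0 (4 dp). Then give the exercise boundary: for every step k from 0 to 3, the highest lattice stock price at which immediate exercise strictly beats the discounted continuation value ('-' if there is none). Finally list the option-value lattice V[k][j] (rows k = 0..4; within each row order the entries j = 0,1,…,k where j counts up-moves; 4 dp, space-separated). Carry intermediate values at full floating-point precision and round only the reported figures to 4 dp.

Δt=0.41750, u=1.18906, d=0.84100, q=0.48091, disc=e^(-rΔt)=0.99168
k=4 terminal: V=max(K-S,0) → 99.3344 77.3886 46.3600 2.4895 0.0000
k=3: j=0 S=63.0508 intr=89.3092 cont=88.0423 V=89.3092[EX]; j=1 S=89.1458 intr=63.2142 cont=61.9473 V=63.2142[EX]; j=2 S=126.0407 intr=26.3193 cont=25.0523 V=26.3193[EX]; j=3 S=178.2055 intr=0.0000 cont=1.2816 V=1.2816[hold]  S*(3)=126.0407
k=2: j=0 S=74.9714 intr=77.3886 cont=76.1217 V=77.3886[EX]; j=1 S=106.0000 intr=46.3600 cont=45.0931 V=46.3600[EX]; j=2 S=149.8705 intr=2.4895 cont=14.1597 V=14.1597[hold]  S*(2)=106.0000
k=1: j=0 S=89.1458 intr=63.2142 cont=61.9473 V=63.2142[EX]; j=1 S=126.0407 intr=26.3193 cont=30.6180 V=30.6180[hold]  S*(1)=89.1458
k=0: j=0 S=106.0000 intr=46.3600 cont=47.1432 V=47.1432[hold]  S*(0)=-

price = 47.1432
boundary = - 89.1458 106.0000 126.0407
tree:
47.1432
63.2142 30.6180
77.3886 46.3600 14.1597
89.3092 63.2142 26.3193 1.2816
99.3344 77.3886 46.3600 2.4895 0.0000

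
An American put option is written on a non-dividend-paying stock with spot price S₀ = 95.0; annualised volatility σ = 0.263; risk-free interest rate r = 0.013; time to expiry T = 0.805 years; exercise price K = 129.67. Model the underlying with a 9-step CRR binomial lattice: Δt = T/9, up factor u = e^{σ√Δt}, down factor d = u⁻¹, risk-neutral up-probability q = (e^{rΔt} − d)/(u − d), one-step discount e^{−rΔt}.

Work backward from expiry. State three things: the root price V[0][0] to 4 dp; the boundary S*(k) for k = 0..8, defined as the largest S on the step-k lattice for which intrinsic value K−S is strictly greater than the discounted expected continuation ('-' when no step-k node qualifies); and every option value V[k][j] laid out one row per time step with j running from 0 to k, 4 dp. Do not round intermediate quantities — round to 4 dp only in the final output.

params: Δt=0.08944 u=1.08183 d=0.92436 q=0.48773 e^(-rΔt)=0.99884
t_9 payoffs: 82.8658 74.8922 65.5603 54.6385 41.8560 26.8959 9.3873 0.0000 0.0000 0.0000
t_8: node(8,0) S=50.6342 payoff=79.0358 vs cont=78.8851 → 79.0358 [stop]  node(8,1) S=59.2603 payoff=70.4097 vs cont=70.2590 → 70.4097 [stop]  node(8,2) S=69.3560 payoff=60.3140 vs cont=60.1633 → 60.3140 [stop]  node(8,3) S=81.1715 payoff=48.4985 vs cont=48.3478 → 48.4985 [stop]  node(8,4) S=95.0000 payoff=34.6700 vs cont=34.5193 → 34.6700 [stop]  node(8,5) S=111.1843 payoff=18.4857 vs cont=18.3350 → 18.4857 [stop]  node(8,6) S=130.1258 payoff=0.0000 vs cont=4.8032 → 4.8032 [wait]  node(8,7) S=152.2941 payoff=0.0000 vs cont=0.0000 → 0.0000 [wait]  node(8,8) S=178.2391 payoff=0.0000 vs cont=0.0000 → 0.0000 [wait]  ⇒ S*(8)=111.1843
t_7: node(7,0) S=54.7778 payoff=74.8922 vs cont=74.7416 → 74.8922 [stop]  node(7,1) S=64.1097 payoff=65.5603 vs cont=65.4096 → 65.5603 [stop]  node(7,2) S=75.0315 payoff=54.6385 vs cont=54.4878 → 54.6385 [stop]  node(7,3) S=87.8140 payoff=41.8560 vs cont=41.7053 → 41.8560 [stop]  node(7,4) S=102.7741 payoff=26.8959 vs cont=26.7452 → 26.8959 [stop]  node(7,5) S=120.2827 payoff=9.3873 vs cont=11.7985 → 11.7985 [wait]  node(7,6) S=140.7742 payoff=0.0000 vs cont=2.4576 → 2.4576 [wait]  node(7,7) S=164.7567 payoff=0.0000 vs cont=0.0000 → 0.0000 [wait]  ⇒ S*(7)=102.7741
t_6: node(6,0) S=59.2603 payoff=70.4097 vs cont=70.2590 → 70.4097 [stop]  node(6,1) S=69.3560 payoff=60.3140 vs cont=60.1633 → 60.3140 [stop]  node(6,2) S=81.1715 payoff=48.4985 vs cont=48.3478 → 48.4985 [stop]  node(6,3) S=95.0000 payoff=34.6700 vs cont=34.5193 → 34.6700 [stop]  node(6,4) S=111.1843 payoff=18.4857 vs cont=19.5097 → 19.5097 [wait]  node(6,5) S=130.1258 payoff=0.0000 vs cont=7.2342 → 7.2342 [wait]  node(6,6) S=152.2941 payoff=0.0000 vs cont=1.2575 → 1.2575 [wait]  ⇒ S*(6)=95.0000
t_5: node(5,0) S=64.1097 payoff=65.5603 vs cont=65.4096 → 65.5603 [stop]  node(5,1) S=75.0315 payoff=54.6385 vs cont=54.4878 → 54.6385 [stop]  node(5,2) S=87.8140 payoff=41.8560 vs cont=41.7053 → 41.8560 [stop]  node(5,3) S=102.7741 payoff=26.8959 vs cont=27.2441 → 27.2441 [wait]  node(5,4) S=120.2827 payoff=9.3873 vs cont=13.5068 → 13.5068 [wait]  node(5,5) S=140.7742 payoff=0.0000 vs cont=4.3142 → 4.3142 [wait]  ⇒ S*(5)=87.8140
t_4: node(4,0) S=69.3560 payoff=60.3140 vs cont=60.1633 → 60.3140 [stop]  node(4,1) S=81.1715 payoff=48.4985 vs cont=48.3478 → 48.4985 [stop]  node(4,2) S=95.0000 payoff=34.6700 vs cont=34.6889 → 34.6889 [wait]  node(4,3) S=111.1843 payoff=18.4857 vs cont=20.5201 → 20.5201 [wait]  node(4,4) S=130.1258 payoff=0.0000 vs cont=9.0128 → 9.0128 [wait]  ⇒ S*(4)=81.1715
t_3: node(3,0) S=75.0315 payoff=54.6385 vs cont=54.4878 → 54.6385 [stop]  node(3,1) S=87.8140 payoff=41.8560 vs cont=41.7145 → 41.8560 [stop]  node(3,2) S=102.7741 payoff=26.8959 vs cont=27.7460 → 27.7460 [wait]  node(3,3) S=120.2827 payoff=9.3873 vs cont=14.8903 → 14.8903 [wait]  ⇒ S*(3)=87.8140
t_2: node(2,0) S=81.1715 payoff=48.4985 vs cont=48.3478 → 48.4985 [stop]  node(2,1) S=95.0000 payoff=34.6700 vs cont=34.9334 → 34.9334 [wait]  node(2,2) S=111.1843 payoff=18.4857 vs cont=21.4509 → 21.4509 [wait]  ⇒ S*(2)=81.1715
t_1: node(1,0) S=87.8140 payoff=41.8560 vs cont=41.8337 → 41.8560 [stop]  node(1,1) S=102.7741 payoff=26.8959 vs cont=28.3246 → 28.3246 [wait]  ⇒ S*(1)=87.8140
t_0: node(0,0) S=95.0000 payoff=34.6700 vs cont=35.2153 → 35.2153 [wait]  ⇒ S*(0)=-

price = 35.2153
boundary = - 87.8140 81.1715 87.8140 81.1715 87.8140 95.0000 102.7741 111.1843
tree:
35.2153
41.8560 28.3246
48.4985 34.9334 21.4509
54.6385 41.8560 27.7460 14.8903
60.3140 48.4985 34.6889 20.5201 9.0128
65.5603 54.6385 41.8560 27.2441 13.5068 4.3142
70.4097 60.3140 48.4985 34.6700 19.5097 7.2342 1.2575
74.8922 65.5603 54.6385 41.8560 26.8959 11.7985 2.4576 0.0000
79.0358 70.4097 60.3140 48.4985 34.6700 18.4857 4.8032 0.0000 0.0000
82.8658 74.8922 65.5603 54.6385 41.8560 26.8959 9.3873 0.0000 0.0000 0.0000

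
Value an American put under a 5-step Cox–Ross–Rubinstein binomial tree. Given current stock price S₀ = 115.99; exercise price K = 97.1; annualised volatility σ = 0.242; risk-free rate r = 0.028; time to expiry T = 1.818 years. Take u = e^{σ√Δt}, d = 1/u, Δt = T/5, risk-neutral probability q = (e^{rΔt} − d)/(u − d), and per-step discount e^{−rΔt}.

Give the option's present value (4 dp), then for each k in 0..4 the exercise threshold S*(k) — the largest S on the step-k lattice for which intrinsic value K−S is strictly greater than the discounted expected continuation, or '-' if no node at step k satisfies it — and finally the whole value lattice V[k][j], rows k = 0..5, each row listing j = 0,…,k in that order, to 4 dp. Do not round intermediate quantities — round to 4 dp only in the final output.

Δt=0.36360  u=1.15711  d=0.86422  q=0.49852  discount=0.98987
step 5 (expiry): payoffs max(K−S,0) = 41.1822 22.2316 0.0000 0.0000 0.0000 0.0000
step 4: (k=4,j=0): S=64.7030, (K−S)⁺=32.3970, hold=31.4135 ⇒ V=32.3970 exercise | (k=4,j=1): S=86.6308, (K−S)⁺=10.4692, hold=11.0358 ⇒ V=11.0358 continue | (k=4,j=2): S=115.9900, (K−S)⁺=0.0000, hold=0.0000 ⇒ V=0.0000 continue | (k=4,j=3): S=155.2990, (K−S)⁺=0.0000, hold=0.0000 ⇒ V=0.0000 continue | (k=4,j=4): S=207.9298, (K−S)⁺=0.0000, hold=0.0000 ⇒ V=0.0000 continue  boundary S*=64.7030
step 3: (k=3,j=0): S=74.8684, (K−S)⁺=22.2316, hold=21.5277 ⇒ V=22.2316 exercise | (k=3,j=1): S=100.2413, (K−S)⁺=0.0000, hold=5.4781 ⇒ V=5.4781 continue | (k=3,j=2): S=134.2130, (K−S)⁺=0.0000, hold=0.0000 ⇒ V=0.0000 continue | (k=3,j=3): S=179.6978, (K−S)⁺=0.0000, hold=0.0000 ⇒ V=0.0000 continue  boundary S*=74.8684
step 2: (k=2,j=0): S=86.6308, (K−S)⁺=10.4692, hold=13.7391 ⇒ V=13.7391 continue | (k=2,j=1): S=115.9900, (K−S)⁺=0.0000, hold=2.7193 ⇒ V=2.7193 continue | (k=2,j=2): S=155.2990, (K−S)⁺=0.0000, hold=0.0000 ⇒ V=0.0000 continue  boundary S*=-
step 1: (k=1,j=0): S=100.2413, (K−S)⁺=0.0000, hold=8.1620 ⇒ V=8.1620 continue | (k=1,j=1): S=134.2130, (K−S)⁺=0.0000, hold=1.3499 ⇒ V=1.3499 continue  boundary S*=-
step 0: (k=0,j=0): S=115.9900, (K−S)⁺=0.0000, hold=4.7177 ⇒ V=4.7177 continue  boundary S*=-

price = 4.7177
boundary = - - - 74.8684 64.7030
tree:
4.7177
8.1620 1.3499
13.7391 2.7193 0.0000
22.2316 5.4781 0.0000 0.0000
32.3970 11.0358 0.0000 0.0000 0.0000
41.1822 22.2316 0.0000 0.0000 0.0000 0.0000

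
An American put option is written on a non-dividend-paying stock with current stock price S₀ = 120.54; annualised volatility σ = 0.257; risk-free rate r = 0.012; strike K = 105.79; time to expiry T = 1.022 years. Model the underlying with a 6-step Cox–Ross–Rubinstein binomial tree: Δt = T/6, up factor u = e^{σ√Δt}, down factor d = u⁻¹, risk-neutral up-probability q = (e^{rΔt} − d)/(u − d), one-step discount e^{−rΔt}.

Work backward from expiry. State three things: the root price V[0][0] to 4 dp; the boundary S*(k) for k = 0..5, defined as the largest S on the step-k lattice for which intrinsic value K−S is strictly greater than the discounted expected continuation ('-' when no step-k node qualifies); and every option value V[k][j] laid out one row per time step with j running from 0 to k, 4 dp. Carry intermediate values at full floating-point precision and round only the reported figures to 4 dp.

price = 5.7418
boundary = - - - - 78.8629 87.6874
tree:
5.7418
8.8758 2.4133
13.3469 4.1300 0.5869
19.3854 6.9434 1.1378 0.0000
26.9271 11.3993 2.2058 0.0000 0.0000
34.8636 18.1026 4.2764 0.0000 0.0000 0.0000
42.0013 26.9271 8.2906 0.0000 0.0000 0.0000 0.0000

Δt=0.17033  u=1.11190  d=0.89936  q=0.48314  discount=0.99796
step 6 (expiry): payoffs max(K−S,0) = 42.0013 26.9271 8.2906 0.0000 0.0000 0.0000 0.0000
step 5: (k=5,j=0): S=70.9264, (K−S)⁺=34.8636, hold=34.6475 ⇒ V=34.8636 exercise | (k=5,j=1): S=87.6874, (K−S)⁺=18.1026, hold=17.8865 ⇒ V=18.1026 exercise | (k=5,j=2): S=108.4093, (K−S)⁺=0.0000, hold=4.2764 ⇒ V=4.2764 continue | (k=5,j=3): S=134.0281, (K−S)⁺=0.0000, hold=0.0000 ⇒ V=0.0000 continue | (k=5,j=4): S=165.7009, (K−S)⁺=0.0000, hold=0.0000 ⇒ V=0.0000 continue | (k=5,j=5): S=204.8586, (K−S)⁺=0.0000, hold=0.0000 ⇒ V=0.0000 continue  boundary S*=87.6874
step 4: (k=4,j=0): S=78.8629, (K−S)⁺=26.9271, hold=26.7111 ⇒ V=26.9271 exercise | (k=4,j=1): S=97.4994, (K−S)⁺=8.2906, hold=11.3993 ⇒ V=11.3993 continue | (k=4,j=2): S=120.5400, (K−S)⁺=0.0000, hold=2.2058 ⇒ V=2.2058 continue | (k=4,j=3): S=149.0254, (K−S)⁺=0.0000, hold=0.0000 ⇒ V=0.0000 continue | (k=4,j=4): S=184.2424, (K−S)⁺=0.0000, hold=0.0000 ⇒ V=0.0000 continue  boundary S*=78.8629
step 3: (k=3,j=0): S=87.6874, (K−S)⁺=18.1026, hold=19.3854 ⇒ V=19.3854 continue | (k=3,j=1): S=108.4093, (K−S)⁺=0.0000, hold=6.9434 ⇒ V=6.9434 continue | (k=3,j=2): S=134.0281, (K−S)⁺=0.0000, hold=1.1378 ⇒ V=1.1378 continue | (k=3,j=3): S=165.7009, (K−S)⁺=0.0000, hold=0.0000 ⇒ V=0.0000 continue  boundary S*=-
step 2: (k=2,j=0): S=97.4994, (K−S)⁺=8.2906, hold=13.3469 ⇒ V=13.3469 continue | (k=2,j=1): S=120.5400, (K−S)⁺=0.0000, hold=4.1300 ⇒ V=4.1300 continue | (k=2,j=2): S=149.0254, (K−S)⁺=0.0000, hold=0.5869 ⇒ V=0.5869 continue  boundary S*=-
step 1: (k=1,j=0): S=108.4093, (K−S)⁺=0.0000, hold=8.8758 ⇒ V=8.8758 continue | (k=1,j=1): S=134.0281, (K−S)⁺=0.0000, hold=2.4133 ⇒ V=2.4133 continue  boundary S*=-
step 0: (k=0,j=0): S=120.5400, (K−S)⁺=0.0000, hold=5.7418 ⇒ V=5.7418 continue  boundary S*=-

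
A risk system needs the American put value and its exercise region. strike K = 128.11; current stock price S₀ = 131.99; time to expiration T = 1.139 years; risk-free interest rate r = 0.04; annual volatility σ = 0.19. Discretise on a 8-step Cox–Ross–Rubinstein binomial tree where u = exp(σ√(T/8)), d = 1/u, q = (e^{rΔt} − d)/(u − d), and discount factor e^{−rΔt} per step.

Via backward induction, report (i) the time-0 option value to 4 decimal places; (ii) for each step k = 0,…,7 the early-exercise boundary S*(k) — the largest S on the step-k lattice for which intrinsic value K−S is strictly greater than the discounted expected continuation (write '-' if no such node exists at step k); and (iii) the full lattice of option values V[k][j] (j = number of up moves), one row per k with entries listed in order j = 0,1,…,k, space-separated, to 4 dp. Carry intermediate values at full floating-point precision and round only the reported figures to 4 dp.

Δt=0.14238  u=1.07432  d=0.93082  q=0.52188  discount=0.99432
step 8 (expiry): payoffs max(K−S,0) = 53.7297 42.2623 29.0270 13.7510 0.0000 0.0000 0.0000 0.0000 0.0000
step 7: (k=7,j=0): S=79.9085, (K−S)⁺=48.2015, hold=47.4740 ⇒ V=48.2015 exercise | (k=7,j=1): S=92.2282, (K−S)⁺=35.8818, hold=35.1542 ⇒ V=35.8818 exercise | (k=7,j=2): S=106.4473, (K−S)⁺=21.6627, hold=20.9352 ⇒ V=21.6627 exercise | (k=7,j=3): S=122.8586, (K−S)⁺=5.2514, hold=6.5373 ⇒ V=6.5373 continue | (k=7,j=4): S=141.8001, (K−S)⁺=0.0000, hold=0.0000 ⇒ V=0.0000 continue | (k=7,j=5): S=163.6618, (K−S)⁺=0.0000, hold=0.0000 ⇒ V=0.0000 continue | (k=7,j=6): S=188.8940, (K−S)⁺=0.0000, hold=0.0000 ⇒ V=0.0000 continue | (k=7,j=7): S=218.0163, (K−S)⁺=0.0000, hold=0.0000 ⇒ V=0.0000 continue  boundary S*=106.4473
step 6: (k=6,j=0): S=85.8477, (K−S)⁺=42.2623, hold=41.5348 ⇒ V=42.2623 exercise | (k=6,j=1): S=99.0830, (K−S)⁺=29.0270, hold=28.2994 ⇒ V=29.0270 exercise | (k=6,j=2): S=114.3590, (K−S)⁺=13.7510, hold=13.6908 ⇒ V=13.7510 exercise | (k=6,j=3): S=131.9900, (K−S)⁺=0.0000, hold=3.1078 ⇒ V=3.1078 continue | (k=6,j=4): S=152.3393, (K−S)⁺=0.0000, hold=0.0000 ⇒ V=0.0000 continue | (k=6,j=5): S=175.8258, (K−S)⁺=0.0000, hold=0.0000 ⇒ V=0.0000 continue | (k=6,j=6): S=202.9334, (K−S)⁺=0.0000, hold=0.0000 ⇒ V=0.0000 continue  boundary S*=114.3590
step 5: (k=5,j=0): S=92.2282, (K−S)⁺=35.8818, hold=35.1542 ⇒ V=35.8818 exercise | (k=5,j=1): S=106.4473, (K−S)⁺=21.6627, hold=20.9352 ⇒ V=21.6627 exercise | (k=5,j=2): S=122.8586, (K−S)⁺=5.2514, hold=8.1500 ⇒ V=8.1500 continue | (k=5,j=3): S=141.8001, (K−S)⁺=0.0000, hold=1.4775 ⇒ V=1.4775 continue | (k=5,j=4): S=163.6618, (K−S)⁺=0.0000, hold=0.0000 ⇒ V=0.0000 continue | (k=5,j=5): S=188.8940, (K−S)⁺=0.0000, hold=0.0000 ⇒ V=0.0000 continue  boundary S*=106.4473
step 4: (k=4,j=0): S=99.0830, (K−S)⁺=29.0270, hold=28.2994 ⇒ V=29.0270 exercise | (k=4,j=1): S=114.3590, (K−S)⁺=13.7510, hold=14.5277 ⇒ V=14.5277 continue | (k=4,j=2): S=131.9900, (K−S)⁺=0.0000, hold=4.6412 ⇒ V=4.6412 continue | (k=4,j=3): S=152.3393, (K−S)⁺=0.0000, hold=0.7024 ⇒ V=0.7024 continue | (k=4,j=4): S=175.8258, (K−S)⁺=0.0000, hold=0.0000 ⇒ V=0.0000 continue  boundary S*=99.0830
step 3: (k=3,j=0): S=106.4473, (K−S)⁺=21.6627, hold=21.3382 ⇒ V=21.6627 exercise | (k=3,j=1): S=122.8586, (K−S)⁺=5.2514, hold=9.3149 ⇒ V=9.3149 continue | (k=3,j=2): S=141.8001, (K−S)⁺=0.0000, hold=2.5709 ⇒ V=2.5709 continue | (k=3,j=3): S=163.6618, (K−S)⁺=0.0000, hold=0.3339 ⇒ V=0.3339 continue  boundary S*=106.4473
step 2: (k=2,j=0): S=114.3590, (K−S)⁺=13.7510, hold=15.1322 ⇒ V=15.1322 continue | (k=2,j=1): S=131.9900, (K−S)⁺=0.0000, hold=5.7624 ⇒ V=5.7624 continue | (k=2,j=2): S=152.3393, (K−S)⁺=0.0000, hold=1.3955 ⇒ V=1.3955 continue  boundary S*=-
step 1: (k=1,j=0): S=122.8586, (K−S)⁺=5.2514, hold=10.1841 ⇒ V=10.1841 continue | (k=1,j=1): S=141.8001, (K−S)⁺=0.0000, hold=3.4636 ⇒ V=3.4636 continue  boundary S*=-
step 0: (k=0,j=0): S=131.9900, (K−S)⁺=0.0000, hold=6.6389 ⇒ V=6.6389 continue  boundary S*=-

price = 6.6389
boundary = - - - 106.4473 99.0830 106.4473 114.3590 106.4473
tree:
6.6389
10.1841 3.4636
15.1322 5.7624 1.3955
21.6627 9.3149 2.5709 0.3339
29.0270 14.5277 4.6412 0.7024 0.0000
35.8818 21.6627 8.1500 1.4775 0.0000 0.0000
42.2623 29.0270 13.7510 3.1078 0.0000 0.0000 0.0000
48.2015 35.8818 21.6627 6.5373 0.0000 0.0000 0.0000 0.0000
53.7297 42.2623 29.0270 13.7510 0.0000 0.0000 0.0000 0.0000 0.0000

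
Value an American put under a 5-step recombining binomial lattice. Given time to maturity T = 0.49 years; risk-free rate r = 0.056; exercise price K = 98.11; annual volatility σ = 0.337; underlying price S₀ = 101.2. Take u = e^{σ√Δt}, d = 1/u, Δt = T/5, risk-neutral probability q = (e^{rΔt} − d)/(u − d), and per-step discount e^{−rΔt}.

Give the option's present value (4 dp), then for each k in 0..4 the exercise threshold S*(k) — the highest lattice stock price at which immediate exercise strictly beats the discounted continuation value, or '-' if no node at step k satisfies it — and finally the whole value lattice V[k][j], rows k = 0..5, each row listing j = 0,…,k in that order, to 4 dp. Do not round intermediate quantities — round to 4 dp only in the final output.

price = 7.2553
boundary = - - - 73.7444 81.9495
tree:
7.2553
11.3010 3.2843
16.9852 5.7341 0.8676
24.3656 9.7825 1.7436 0.0000
31.7491 16.1605 3.5042 0.0000 0.0000
38.3934 24.3656 7.0425 0.0000 0.0000 0.0000

Δt=0.09800  u=1.11126  d=0.89988  q=0.49968  discount=0.99453
step 5 (expiry): payoffs max(K−S,0) = 38.3934 24.3656 7.0425 0.0000 0.0000 0.0000
step 4: (k=4,j=0): S=66.3609, (K−S)⁺=31.7491, hold=31.2121 ⇒ V=31.7491 exercise | (k=4,j=1): S=81.9495, (K−S)⁺=16.1605, hold=15.6235 ⇒ V=16.1605 exercise | (k=4,j=2): S=101.2000, (K−S)⁺=0.0000, hold=3.5042 ⇒ V=3.5042 continue | (k=4,j=3): S=124.9726, (K−S)⁺=0.0000, hold=0.0000 ⇒ V=0.0000 continue | (k=4,j=4): S=154.3294, (K−S)⁺=0.0000, hold=0.0000 ⇒ V=0.0000 continue  boundary S*=81.9495
step 3: (k=3,j=0): S=73.7444, (K−S)⁺=24.3656, hold=23.8286 ⇒ V=24.3656 exercise | (k=3,j=1): S=91.0675, (K−S)⁺=7.0425, hold=9.7825 ⇒ V=9.7825 continue | (k=3,j=2): S=112.4599, (K−S)⁺=0.0000, hold=1.7436 ⇒ V=1.7436 continue | (k=3,j=3): S=138.8774, (K−S)⁺=0.0000, hold=0.0000 ⇒ V=0.0000 continue  boundary S*=73.7444
step 2: (k=2,j=0): S=81.9495, (K−S)⁺=16.1605, hold=16.9852 ⇒ V=16.9852 continue | (k=2,j=1): S=101.2000, (K−S)⁺=0.0000, hold=5.7341 ⇒ V=5.7341 continue | (k=2,j=2): S=124.9726, (K−S)⁺=0.0000, hold=0.8676 ⇒ V=0.8676 continue  boundary S*=-
step 1: (k=1,j=0): S=91.0675, (K−S)⁺=7.0425, hold=11.3010 ⇒ V=11.3010 continue | (k=1,j=1): S=112.4599, (K−S)⁺=0.0000, hold=3.2843 ⇒ V=3.2843 continue  boundary S*=-
step 0: (k=0,j=0): S=101.2000, (K−S)⁺=0.0000, hold=7.2553 ⇒ V=7.2553 continue  boundary S*=-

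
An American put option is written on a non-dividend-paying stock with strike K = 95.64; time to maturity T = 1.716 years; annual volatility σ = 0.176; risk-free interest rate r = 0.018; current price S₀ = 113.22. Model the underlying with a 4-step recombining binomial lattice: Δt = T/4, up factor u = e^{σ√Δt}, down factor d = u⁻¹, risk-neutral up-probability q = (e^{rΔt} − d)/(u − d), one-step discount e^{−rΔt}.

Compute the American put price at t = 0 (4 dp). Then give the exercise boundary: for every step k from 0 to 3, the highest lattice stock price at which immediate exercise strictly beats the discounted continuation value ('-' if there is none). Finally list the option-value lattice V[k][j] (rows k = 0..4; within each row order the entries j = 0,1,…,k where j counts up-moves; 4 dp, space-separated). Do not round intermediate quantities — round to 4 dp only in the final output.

price = 2.8645
boundary = - - - 80.1182
tree:
2.8645
5.1354 0.6804
9.0389 1.3845 0.0000
15.5218 2.8172 0.0000 0.0000
24.2451 5.7327 0.0000 0.0000 0.0000

Δt=0.42900, u=1.12218, d=0.89112, q=0.50476, disc=e^(-rΔt)=0.99231
k=4 terminal: V=max(K-S,0) → 24.2451 5.7327 0.0000 0.0000 0.0000
k=3: j=0 S=80.1182 intr=15.5218 cont=14.7861 V=15.5218[EX]; j=1 S=100.8926 intr=0.0000 cont=2.8172 V=2.8172[hold]; j=2 S=127.0537 intr=0.0000 cont=0.0000 V=0.0000[hold]; j=3 S=159.9982 intr=0.0000 cont=0.0000 V=0.0000[hold]  S*(3)=80.1182
k=2: j=0 S=89.9073 intr=5.7327 cont=9.0389 V=9.0389[hold]; j=1 S=113.2200 intr=0.0000 cont=1.3845 V=1.3845[hold]; j=2 S=142.5776 intr=0.0000 cont=0.0000 V=0.0000[hold]  S*(2)=-
k=1: j=0 S=100.8926 intr=0.0000 cont=5.1354 V=5.1354[hold]; j=1 S=127.0537 intr=0.0000 cont=0.6804 V=0.6804[hold]  S*(1)=-
k=0: j=0 S=113.2200 intr=0.0000 cont=2.8645 V=2.8645[hold]  S*(0)=-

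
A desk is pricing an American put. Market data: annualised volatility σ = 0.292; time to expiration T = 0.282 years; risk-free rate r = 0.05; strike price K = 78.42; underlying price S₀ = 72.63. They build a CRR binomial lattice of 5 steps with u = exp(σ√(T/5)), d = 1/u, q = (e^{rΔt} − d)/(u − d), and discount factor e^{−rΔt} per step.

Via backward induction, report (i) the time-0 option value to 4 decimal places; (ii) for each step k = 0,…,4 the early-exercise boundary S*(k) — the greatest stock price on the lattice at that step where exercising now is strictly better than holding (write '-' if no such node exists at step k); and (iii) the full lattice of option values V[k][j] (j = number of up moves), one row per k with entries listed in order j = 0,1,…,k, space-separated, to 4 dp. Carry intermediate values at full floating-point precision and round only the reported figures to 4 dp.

params: Δt=0.05640 u=1.07181 d=0.93300 q=0.50302 e^(-rΔt)=0.99718
t_5 payoffs: 27.0709 19.4317 10.6559 0.5746 0.0000 0.0000
t_4: node(4,0) S=55.0363 payoff=23.3837 vs cont=23.1628 → 23.3837 [stop]  node(4,1) S=63.2241 payoff=15.1959 vs cont=14.9751 → 15.1959 [stop]  node(4,2) S=72.6300 payoff=5.7900 vs cont=5.5692 → 5.7900 [stop]  node(4,3) S=83.4352 payoff=0.0000 vs cont=0.2848 → 0.2848 [wait]  node(4,4) S=95.8479 payoff=0.0000 vs cont=0.0000 → 0.0000 [wait]  ⇒ S*(4)=72.6300
t_3: node(3,0) S=58.9883 payoff=19.4317 vs cont=19.2108 → 19.4317 [stop]  node(3,1) S=67.7641 payoff=10.6559 vs cont=10.4351 → 10.6559 [stop]  node(3,2) S=77.8454 payoff=0.5746 vs cont=3.0123 → 3.0123 [wait]  node(3,3) S=89.4265 payoff=0.0000 vs cont=0.1411 → 0.1411 [wait]  ⇒ S*(3)=67.7641
t_2: node(2,0) S=63.2241 payoff=15.1959 vs cont=14.9751 → 15.1959 [stop]  node(2,1) S=72.6300 payoff=5.7900 vs cont=6.7919 → 6.7919 [wait]  node(2,2) S=83.4352 payoff=0.0000 vs cont=1.5636 → 1.5636 [wait]  ⇒ S*(2)=63.2241
t_1: node(1,0) S=67.7641 payoff=10.6559 vs cont=10.9377 → 10.9377 [wait]  node(1,1) S=77.8454 payoff=0.5746 vs cont=4.1503 → 4.1503 [wait]  ⇒ S*(1)=-
t_0: node(0,0) S=72.6300 payoff=5.7900 vs cont=7.5023 → 7.5023 [wait]  ⇒ S*(0)=-

price = 7.5023
boundary = - - 63.2241 67.7641 72.6300
tree:
7.5023
10.9377 4.1503
15.1959 6.7919 1.5636
19.4317 10.6559 3.0123 0.1411
23.3837 15.1959 5.7900 0.2848 0.0000
27.0709 19.4317 10.6559 0.5746 0.0000 0.0000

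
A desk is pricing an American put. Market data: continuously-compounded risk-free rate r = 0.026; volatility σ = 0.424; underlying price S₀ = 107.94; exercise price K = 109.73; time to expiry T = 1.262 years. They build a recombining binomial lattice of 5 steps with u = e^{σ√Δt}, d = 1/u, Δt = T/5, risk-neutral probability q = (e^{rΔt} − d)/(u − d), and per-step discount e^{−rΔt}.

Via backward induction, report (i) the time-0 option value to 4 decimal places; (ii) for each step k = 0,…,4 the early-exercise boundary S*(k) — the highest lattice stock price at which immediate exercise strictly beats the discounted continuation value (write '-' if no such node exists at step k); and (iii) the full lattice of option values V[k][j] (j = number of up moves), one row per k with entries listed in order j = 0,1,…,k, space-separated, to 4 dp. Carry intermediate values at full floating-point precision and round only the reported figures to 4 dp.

Δt=0.25240, u=1.23740, d=0.80814, q=0.46228, disc=e^(-rΔt)=0.99346
k=5 terminal: V=max(K-S,0) → 72.5229 52.7597 22.4989 0.0000 0.0000 0.0000
k=4: j=0 S=46.0402 intr=63.6898 cont=62.9721 V=63.6898[EX]; j=1 S=70.4952 intr=39.2348 cont=38.5170 V=39.2348[EX]; j=2 S=107.9400 intr=1.7900 cont=12.0189 V=12.0189[hold]; j=3 S=165.2742 intr=0.0000 cont=0.0000 V=0.0000[hold]; j=4 S=253.0624 intr=0.0000 cont=0.0000 V=0.0000[hold]  S*(4)=70.4952
k=3: j=0 S=56.9703 intr=52.7597 cont=52.0420 V=52.7597[EX]; j=1 S=87.2311 intr=22.4989 cont=26.4789 V=26.4789[hold]; j=2 S=133.5653 intr=0.0000 cont=6.4205 V=6.4205[hold]; j=3 S=204.5108 intr=0.0000 cont=0.0000 V=0.0000[hold]  S*(3)=56.9703
k=2: j=0 S=70.4952 intr=39.2348 cont=40.3449 V=40.3449[hold]; j=1 S=107.9400 intr=1.7900 cont=17.0937 V=17.0937[hold]; j=2 S=165.2742 intr=0.0000 cont=3.4298 V=3.4298[hold]  S*(2)=-
k=1: j=0 S=87.2311 intr=22.4989 cont=29.4026 V=29.4026[hold]; j=1 S=133.5653 intr=0.0000 cont=10.7066 V=10.7066[hold]  S*(1)=-
k=0: j=0 S=107.9400 intr=1.7900 cont=20.6239 V=20.6239[hold]  S*(0)=-

price = 20.6239
boundary = - - - 56.9703 70.4952
tree:
20.6239
29.4026 10.7066
40.3449 17.0937 3.4298
52.7597 26.4789 6.4205 0.0000
63.6898 39.2348 12.0189 0.0000 0.0000
72.5229 52.7597 22.4989 0.0000 0.0000 0.0000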